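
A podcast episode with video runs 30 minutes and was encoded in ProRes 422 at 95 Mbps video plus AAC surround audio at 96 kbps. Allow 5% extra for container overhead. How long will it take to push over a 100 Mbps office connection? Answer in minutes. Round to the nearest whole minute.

30 minutes

30 min = 1800 s
Audio: 96 kbps = 0.096 Mbps.
Total bitrate: 95.096 Mbps.
File: 95.096 Mbps × 1800 s = 171172.8 Mb.
With 5% container overhead: ×1.05. → 179731.4 Mb.
At 100 Mbps: 179731.4 / 100 = 1797.3 s ≈ 30 minutes.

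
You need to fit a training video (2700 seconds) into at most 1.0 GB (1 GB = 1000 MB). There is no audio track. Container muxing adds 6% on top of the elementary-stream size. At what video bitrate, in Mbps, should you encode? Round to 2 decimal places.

2.80 Mbps

Budget: 1.0 GB = 8000.0 Mb.
Stream payload after overhead: 8000.0 / 1.06 = 7547.2 Mb.
Total bitrate budget: 7547.2 Mb / 2700 s = 2.795 Mbps.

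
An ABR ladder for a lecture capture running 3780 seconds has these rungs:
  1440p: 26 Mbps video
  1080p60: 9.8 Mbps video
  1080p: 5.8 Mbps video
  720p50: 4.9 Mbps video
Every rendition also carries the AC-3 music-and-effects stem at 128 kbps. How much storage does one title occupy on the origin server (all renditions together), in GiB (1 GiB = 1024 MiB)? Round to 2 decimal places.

Audio: 128 kbps = 0.128 Mbps.
Sum of rendition bitrates: (26+0.128) + (9.8+0.128) + (5.8+0.128) + (4.9+0.128) = 47.012 Mbps.
× 3780 s = 177,705 Mb = 22,213 MB = 20.69 GiB.

20.69 GiB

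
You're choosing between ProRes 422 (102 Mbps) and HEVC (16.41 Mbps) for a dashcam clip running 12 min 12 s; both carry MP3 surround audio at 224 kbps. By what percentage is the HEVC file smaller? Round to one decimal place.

12 min 12 s = 732 s
Audio: 224 kbps = 0.224 Mbps.
ProRes 422: 102.224 Mbps × 732 s = 74828.0 Mb = 8.711 GiB.
HEVC: 16.634 Mbps × 732 s = 12176.1 Mb = 1.417 GiB.
Reduction: (1 − 1.417/8.711) × 100 = 83.73%.

83.7%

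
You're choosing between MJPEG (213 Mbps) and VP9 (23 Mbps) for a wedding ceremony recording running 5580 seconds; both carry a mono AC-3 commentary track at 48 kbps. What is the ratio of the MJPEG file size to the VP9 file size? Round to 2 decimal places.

9.24

Audio: 48 kbps = 0.048 Mbps.
MJPEG: 213.048 Mbps × 5580 s = 1188807.8 Mb = 138.395 GiB.
VP9: 23.048 Mbps × 5580 s = 128607.8 Mb = 14.972 GiB.
Ratio: 138.395 / 14.972 = 9.244.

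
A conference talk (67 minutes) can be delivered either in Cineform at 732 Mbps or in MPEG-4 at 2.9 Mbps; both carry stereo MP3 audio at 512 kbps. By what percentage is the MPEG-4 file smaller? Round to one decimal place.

67 min = 4020 s
Audio: 512 kbps = 0.512 Mbps.
Cineform: 732.512 Mbps × 4020 s = 2944698.2 Mb = 342.808 GiB.
MPEG-4: 3.412 Mbps × 4020 s = 13716.2 Mb = 1.597 GiB.
Reduction: (1 − 1.597/342.808) × 100 = 99.53%.

99.5%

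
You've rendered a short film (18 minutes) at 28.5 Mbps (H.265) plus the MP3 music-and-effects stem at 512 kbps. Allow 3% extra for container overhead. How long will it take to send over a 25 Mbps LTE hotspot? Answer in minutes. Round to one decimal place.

21.5 minutes

18 min = 1080 s
Audio: 512 kbps = 0.512 Mbps.
Total bitrate: 29.012 Mbps.
File: 29.012 Mbps × 1080 s = 31333.0 Mb.
With 3% container overhead: ×1.03. → 32272.9 Mb.
At 25 Mbps: 32272.9 / 25 = 1290.9 s ≈ 21.5 minutes.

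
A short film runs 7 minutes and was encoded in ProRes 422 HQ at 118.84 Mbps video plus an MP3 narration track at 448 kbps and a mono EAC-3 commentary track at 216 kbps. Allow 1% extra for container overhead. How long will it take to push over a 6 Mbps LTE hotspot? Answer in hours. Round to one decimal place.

7 min = 420 s
Audio total: 448 + 216 = 664 kbps = 0.664 Mbps.
Total bitrate: 119.504 Mbps.
File: 119.504 Mbps × 420 s = 50191.7 Mb.
With 1% container overhead: ×1.01. → 50693.6 Mb.
At 6 Mbps: 50693.6 / 6 = 8448.9 s ≈ 2.35 hours.

2.3 hours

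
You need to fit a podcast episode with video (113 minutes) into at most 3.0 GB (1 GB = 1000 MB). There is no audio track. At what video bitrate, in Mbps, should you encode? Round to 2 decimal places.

Budget: 3.0 GB = 24000.0 Mb.
113 min = 6780 s
Total bitrate budget: 24000.0 Mb / 6780 s = 3.540 Mbps.

3.54 Mbps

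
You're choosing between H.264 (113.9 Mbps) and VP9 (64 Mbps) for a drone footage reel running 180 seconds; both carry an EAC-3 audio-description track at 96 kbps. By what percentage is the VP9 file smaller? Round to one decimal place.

Audio: 96 kbps = 0.096 Mbps.
H.264: 113.996 Mbps × 180 s = 20519.3 Mb = 2.565 GB.
VP9: 64.096 Mbps × 180 s = 11537.3 Mb = 1.442 GB.
Reduction: (1 − 1.442/2.565) × 100 = 43.77%.

43.8%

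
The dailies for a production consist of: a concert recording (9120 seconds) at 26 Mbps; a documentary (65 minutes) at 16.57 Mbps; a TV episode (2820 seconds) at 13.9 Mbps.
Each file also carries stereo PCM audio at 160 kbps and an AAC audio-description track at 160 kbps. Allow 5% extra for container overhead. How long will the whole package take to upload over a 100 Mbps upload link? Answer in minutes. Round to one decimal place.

60.6 minutes

Audio total: 160 + 160 = 320 kbps = 0.320 Mbps.
concert recording: 26.320 Mbps × 9120 s × 1.05 = 252040.3 Mb
documentary: 16.890 Mbps × 3900 s × 1.05 = 69164.6 Mb
TV episode: 14.220 Mbps × 2820 s × 1.05 = 42105.4 Mb
Total: 363310.3 Mb = 45413.8 MB.
At 100 Mbps: 363310.3 / 100 = 3633 s ≈ 60.6 minutes.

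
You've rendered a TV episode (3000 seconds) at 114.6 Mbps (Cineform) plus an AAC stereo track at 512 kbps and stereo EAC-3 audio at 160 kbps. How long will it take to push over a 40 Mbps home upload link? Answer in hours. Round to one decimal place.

2.4 hours

Audio total: 512 + 160 = 672 kbps = 0.672 Mbps.
Total bitrate: 115.272 Mbps.
File: 115.272 Mbps × 3000 s = 345816.0 Mb.
At 40 Mbps: 345816.0 / 40 = 8645.4 s ≈ 2.4 hours.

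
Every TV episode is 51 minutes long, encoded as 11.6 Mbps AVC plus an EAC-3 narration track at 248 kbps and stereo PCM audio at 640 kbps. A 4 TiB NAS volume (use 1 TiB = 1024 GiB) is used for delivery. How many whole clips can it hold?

920

51 min = 3060 s
Audio total: 248 + 640 = 888 kbps = 0.888 Mbps.
Total bitrate: 12.488 Mbps.
Per item: 12.488 Mbps × 3060 s = 38,213 Mb = 4,777 MB.
Capacity: 4 TiB = 35,184,372 Mb; 920.74 items → 920 complete.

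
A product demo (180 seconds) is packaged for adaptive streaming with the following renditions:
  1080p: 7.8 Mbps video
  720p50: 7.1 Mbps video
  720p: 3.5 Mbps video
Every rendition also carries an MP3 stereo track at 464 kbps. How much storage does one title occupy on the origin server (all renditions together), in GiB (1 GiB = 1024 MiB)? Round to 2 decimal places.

0.41 GiB

Audio: 464 kbps = 0.464 Mbps.
Sum of rendition bitrates: (7.8+0.464) + (7.1+0.464) + (3.5+0.464) = 19.792 Mbps.
× 180 s = 3,563 Mb = 445.3 MB = 0.4147 GiB.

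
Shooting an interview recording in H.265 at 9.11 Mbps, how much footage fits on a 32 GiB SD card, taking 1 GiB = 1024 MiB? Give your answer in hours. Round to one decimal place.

8.4 hours

Capacity: 32 GiB = 274,878 Mb.
Recording time: 274,878 / 9.110 = 30,173 s ≈ 8.38 hours.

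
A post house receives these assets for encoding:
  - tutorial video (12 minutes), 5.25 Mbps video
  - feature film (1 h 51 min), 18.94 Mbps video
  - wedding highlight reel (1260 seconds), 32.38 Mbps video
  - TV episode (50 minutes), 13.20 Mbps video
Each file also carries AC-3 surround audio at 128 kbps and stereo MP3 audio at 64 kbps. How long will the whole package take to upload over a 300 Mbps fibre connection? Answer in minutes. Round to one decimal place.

Audio total: 128 + 64 = 192 kbps = 0.192 Mbps.
tutorial video: 5.442 Mbps × 720 s = 3918.2 Mb
feature film: 19.132 Mbps × 6660 s = 127419.1 Mb
wedding highlight reel: 32.572 Mbps × 1260 s = 41040.7 Mb
TV episode: 13.392 Mbps × 3000 s = 40176.0 Mb
Total: 212554.1 Mb = 26569.3 MB.
At 300 Mbps: 212554.1 / 300 = 709 s ≈ 11.8 minutes.

11.8 minutes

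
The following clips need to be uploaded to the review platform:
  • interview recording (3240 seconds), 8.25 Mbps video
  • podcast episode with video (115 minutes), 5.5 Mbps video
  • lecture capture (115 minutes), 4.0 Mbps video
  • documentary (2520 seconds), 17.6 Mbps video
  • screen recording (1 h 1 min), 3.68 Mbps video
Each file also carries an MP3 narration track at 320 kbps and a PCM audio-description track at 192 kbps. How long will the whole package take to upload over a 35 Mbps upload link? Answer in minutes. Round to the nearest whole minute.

77 minutes

Audio total: 320 + 192 = 512 kbps = 0.512 Mbps.
interview recording: 8.762 Mbps × 3240 s = 28388.9 Mb
podcast episode with video: 6.012 Mbps × 6900 s = 41482.8 Mb
lecture capture: 4.512 Mbps × 6900 s = 31132.8 Mb
documentary: 18.112 Mbps × 2520 s = 45642.2 Mb
screen recording: 4.192 Mbps × 3660 s = 15342.7 Mb
Total: 161989.4 Mb = 20248.7 MB.
At 35 Mbps: 161989.4 / 35 = 4628 s ≈ 77.1 minutes.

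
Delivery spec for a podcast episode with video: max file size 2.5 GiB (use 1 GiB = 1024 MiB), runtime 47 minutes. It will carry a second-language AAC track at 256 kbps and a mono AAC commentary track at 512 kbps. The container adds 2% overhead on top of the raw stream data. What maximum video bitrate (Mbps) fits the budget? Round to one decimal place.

6.7 Mbps

Budget: 2.5 GiB = 21474.8 Mb.
Stream payload after overhead: 21474.8 / 1.02 = 21053.8 Mb.
47 min = 2820 s
Total bitrate budget: 21053.8 Mb / 2820 s = 7.466 Mbps.
Audio total: 256 + 512 = 768 kbps = 0.768 Mbps.
Video: 7.466 − 0.768 = 6.698 Mbps.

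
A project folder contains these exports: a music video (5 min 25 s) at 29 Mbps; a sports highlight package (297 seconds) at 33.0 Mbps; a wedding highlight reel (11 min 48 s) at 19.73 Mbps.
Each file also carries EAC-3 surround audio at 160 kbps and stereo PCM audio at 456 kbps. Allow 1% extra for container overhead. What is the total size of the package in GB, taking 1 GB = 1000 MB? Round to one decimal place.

Audio total: 160 + 456 = 616 kbps = 0.616 Mbps.
music video: 29.616 Mbps × 325 s × 1.01 = 9721.5 Mb
sports highlight package: 33.616 Mbps × 297 s × 1.01 = 10083.8 Mb
wedding highlight reel: 20.346 Mbps × 708 s × 1.01 = 14549.0 Mb
Total: 34354.3 Mb = 4294.3 MB.
= 4.294 GB.

4.3 GB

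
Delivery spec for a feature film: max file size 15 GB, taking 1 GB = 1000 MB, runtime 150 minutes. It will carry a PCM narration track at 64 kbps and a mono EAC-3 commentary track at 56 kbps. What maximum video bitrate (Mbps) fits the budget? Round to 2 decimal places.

Budget: 15 GB = 120000.0 Mb.
150 min = 9000 s
Total bitrate budget: 120000.0 Mb / 9000 s = 13.333 Mbps.
Audio total: 64 + 56 = 120 kbps = 0.120 Mbps.
Video: 13.333 − 0.120 = 13.213 Mbps.

13.21 Mbps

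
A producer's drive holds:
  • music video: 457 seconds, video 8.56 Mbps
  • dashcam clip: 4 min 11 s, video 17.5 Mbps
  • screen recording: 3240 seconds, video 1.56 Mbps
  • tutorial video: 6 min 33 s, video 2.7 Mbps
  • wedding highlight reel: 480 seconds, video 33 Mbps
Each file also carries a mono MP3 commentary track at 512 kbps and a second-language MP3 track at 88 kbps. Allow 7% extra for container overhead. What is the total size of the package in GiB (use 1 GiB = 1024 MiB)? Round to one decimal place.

4.1 GiB

Audio total: 512 + 88 = 600 kbps = 0.600 Mbps.
music video: 9.160 Mbps × 457 s × 1.07 = 4479.1 Mb
dashcam clip: 18.100 Mbps × 251 s × 1.07 = 4861.1 Mb
screen recording: 2.160 Mbps × 3240 s × 1.07 = 7488.3 Mb
tutorial video: 3.300 Mbps × 393 s × 1.07 = 1387.7 Mb
wedding highlight reel: 33.600 Mbps × 480 s × 1.07 = 17257.0 Mb
Total: 35473.2 Mb = 4434.1 MB.
= 4.130 GiB.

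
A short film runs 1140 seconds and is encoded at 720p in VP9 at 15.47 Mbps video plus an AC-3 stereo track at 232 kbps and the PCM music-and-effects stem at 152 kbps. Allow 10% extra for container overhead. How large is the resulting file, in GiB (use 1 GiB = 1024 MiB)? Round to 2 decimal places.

2.31 GiB

Audio total: 232 + 152 = 384 kbps = 0.384 Mbps.
Total bitrate: 15.47 + 0.384 = 15.854 Mbps.
Stream data: 15.854 Mbps × 1140 s = 18073.6 Mb.
With 10% container overhead: ×1.10.
19,881 Mb = 2,485,114,500 bytes ÷ 1,073,741,824 = 2.314 GiB.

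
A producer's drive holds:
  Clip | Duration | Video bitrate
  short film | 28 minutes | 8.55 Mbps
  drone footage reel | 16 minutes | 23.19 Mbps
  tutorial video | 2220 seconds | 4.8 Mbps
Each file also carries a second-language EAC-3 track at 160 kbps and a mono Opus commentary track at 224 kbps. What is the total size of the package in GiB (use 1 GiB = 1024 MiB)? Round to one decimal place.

Audio total: 160 + 224 = 384 kbps = 0.384 Mbps.
short film: 8.934 Mbps × 1680 s = 15009.1 Mb
drone footage reel: 23.574 Mbps × 960 s = 22631.0 Mb
tutorial video: 5.184 Mbps × 2220 s = 11508.5 Mb
Total: 49148.6 Mb = 6143.6 MB.
= 5.722 GiB.

5.7 GiB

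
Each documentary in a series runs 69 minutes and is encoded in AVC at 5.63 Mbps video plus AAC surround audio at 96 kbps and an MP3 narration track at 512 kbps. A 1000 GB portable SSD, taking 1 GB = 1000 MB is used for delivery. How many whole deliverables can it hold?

69 min = 4140 s
Audio total: 96 + 512 = 608 kbps = 0.608 Mbps.
Total bitrate: 6.238 Mbps.
Per item: 6.238 Mbps × 4140 s = 25,825 Mb = 3,228 MB.
Capacity: 1000 GB = 8,000,000 Mb; 309.77 items → 309 complete.

309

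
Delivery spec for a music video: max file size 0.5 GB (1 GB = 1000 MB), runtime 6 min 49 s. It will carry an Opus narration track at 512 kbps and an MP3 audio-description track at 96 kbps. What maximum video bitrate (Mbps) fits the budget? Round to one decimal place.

9.2 Mbps

Budget: 0.5 GB = 4000.0 Mb.
6 min 49 s = 409 s
Total bitrate budget: 4000.0 Mb / 409 s = 9.780 Mbps.
Audio total: 512 + 96 = 608 kbps = 0.608 Mbps.
Video: 9.780 − 0.608 = 9.172 Mbps.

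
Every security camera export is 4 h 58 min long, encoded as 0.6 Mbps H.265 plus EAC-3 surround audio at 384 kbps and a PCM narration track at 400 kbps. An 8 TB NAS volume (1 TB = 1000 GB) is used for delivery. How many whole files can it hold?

4 h 58 min = 298 min = 17880 s
Audio total: 384 + 400 = 784 kbps = 0.784 Mbps.
Total bitrate: 1.384 Mbps.
Per item: 1.384 Mbps × 17880 s = 24,746 Mb = 3,093 MB.
Capacity: 8 TB = 64,000,000 Mb; 2586.28 items → 2586 complete.

2586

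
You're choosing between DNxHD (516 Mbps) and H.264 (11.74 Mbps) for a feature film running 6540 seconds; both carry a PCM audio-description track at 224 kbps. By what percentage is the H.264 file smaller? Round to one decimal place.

97.7%

Audio: 224 kbps = 0.224 Mbps.
DNxHD: 516.224 Mbps × 6540 s = 3376105.0 Mb = 393.030 GiB.
H.264: 11.964 Mbps × 6540 s = 78244.6 Mb = 9.109 GiB.
Reduction: (1 − 9.109/393.030) × 100 = 97.68%.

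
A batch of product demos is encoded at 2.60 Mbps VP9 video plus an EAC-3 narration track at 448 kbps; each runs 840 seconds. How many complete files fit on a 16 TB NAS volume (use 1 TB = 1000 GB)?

49993

Audio: 448 kbps = 0.448 Mbps.
Total bitrate: 3.048 Mbps.
Per item: 3.048 Mbps × 840 s = 2,560 Mb = 320.0 MB.
Capacity: 16 TB = 128,000,000 Mb; 49993.75 items → 49993 complete.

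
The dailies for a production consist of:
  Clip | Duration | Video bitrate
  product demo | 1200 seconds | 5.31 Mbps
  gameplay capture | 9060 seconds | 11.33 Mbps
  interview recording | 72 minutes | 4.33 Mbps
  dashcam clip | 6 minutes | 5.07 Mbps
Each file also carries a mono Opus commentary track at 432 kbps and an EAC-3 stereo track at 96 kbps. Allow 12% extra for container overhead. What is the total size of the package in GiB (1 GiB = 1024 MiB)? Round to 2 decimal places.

17.92 GiB

Audio total: 432 + 96 = 528 kbps = 0.528 Mbps.
product demo: 5.838 Mbps × 1200 s × 1.12 = 7846.3 Mb
gameplay capture: 11.858 Mbps × 9060 s × 1.12 = 120325.5 Mb
interview recording: 4.858 Mbps × 4320 s × 1.12 = 23504.9 Mb
dashcam clip: 5.598 Mbps × 360 s × 1.12 = 2257.1 Mb
Total: 153933.8 Mb = 19241.7 MB.
= 17.92 GiB.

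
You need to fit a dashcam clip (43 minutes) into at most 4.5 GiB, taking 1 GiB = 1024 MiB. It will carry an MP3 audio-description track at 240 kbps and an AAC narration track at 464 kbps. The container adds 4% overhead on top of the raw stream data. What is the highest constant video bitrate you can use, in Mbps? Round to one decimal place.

13.7 Mbps

Budget: 4.5 GiB = 38654.7 Mb.
Stream payload after overhead: 38654.7 / 1.04 = 37168.0 Mb.
43 min = 2580 s
Total bitrate budget: 37168.0 Mb / 2580 s = 14.406 Mbps.
Audio total: 240 + 464 = 704 kbps = 0.704 Mbps.
Video: 14.406 − 0.704 = 13.702 Mbps.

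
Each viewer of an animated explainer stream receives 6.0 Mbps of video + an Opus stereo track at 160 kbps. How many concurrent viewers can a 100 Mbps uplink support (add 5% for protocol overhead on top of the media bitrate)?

15

Audio: 160 kbps = 0.160 Mbps.
Per-viewer media rate: 6.160 Mbps.
On the wire with 5% overhead: 6.468 Mbps.
100 Mbps = 100.0 Mbps; 100.0 / 6.468 = 15.46 → 15 viewers.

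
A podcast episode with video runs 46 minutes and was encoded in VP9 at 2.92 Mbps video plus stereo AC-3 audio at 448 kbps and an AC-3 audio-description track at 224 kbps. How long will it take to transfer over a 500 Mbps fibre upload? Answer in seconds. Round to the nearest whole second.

20 seconds

46 min = 2760 s
Audio total: 448 + 224 = 672 kbps = 0.672 Mbps.
Total bitrate: 3.592 Mbps.
File: 3.592 Mbps × 2760 s = 9913.9 Mb.
At 500 Mbps: 9913.9 / 500 = 19.8 s ≈ 19.8 seconds.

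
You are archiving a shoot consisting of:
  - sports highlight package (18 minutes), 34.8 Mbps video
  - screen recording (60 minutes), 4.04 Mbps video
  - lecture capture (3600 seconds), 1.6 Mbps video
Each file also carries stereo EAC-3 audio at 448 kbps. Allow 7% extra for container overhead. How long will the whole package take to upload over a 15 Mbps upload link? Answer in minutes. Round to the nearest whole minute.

Audio: 448 kbps = 0.448 Mbps.
sports highlight package: 35.248 Mbps × 1080 s × 1.07 = 40732.6 Mb
screen recording: 4.488 Mbps × 3600 s × 1.07 = 17287.8 Mb
lecture capture: 2.048 Mbps × 3600 s × 1.07 = 7888.9 Mb
Total: 65909.3 Mb = 8238.7 MB.
At 15 Mbps: 65909.3 / 15 = 4394 s ≈ 73.2 minutes.

73 minutes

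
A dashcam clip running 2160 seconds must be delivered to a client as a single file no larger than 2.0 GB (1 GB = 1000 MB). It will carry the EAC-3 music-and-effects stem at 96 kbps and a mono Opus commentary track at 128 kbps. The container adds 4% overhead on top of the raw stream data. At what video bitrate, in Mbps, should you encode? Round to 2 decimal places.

6.90 Mbps

Budget: 2.0 GB = 16000.0 Mb.
Stream payload after overhead: 16000.0 / 1.04 = 15384.6 Mb.
Total bitrate budget: 15384.6 Mb / 2160 s = 7.123 Mbps.
Audio total: 96 + 128 = 224 kbps = 0.224 Mbps.
Video: 7.123 − 0.224 = 6.899 Mbps.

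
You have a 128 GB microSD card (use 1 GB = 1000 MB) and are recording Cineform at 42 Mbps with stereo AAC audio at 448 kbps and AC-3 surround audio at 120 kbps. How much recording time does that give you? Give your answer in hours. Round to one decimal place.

6.7 hours

Audio total: 448 + 120 = 568 kbps = 0.568 Mbps.
Total bitrate: 42 + 0.568 = 42.568 Mbps.
Capacity: 128 GB = 1,024,000 Mb.
Recording time: 1,024,000 / 42.568 = 24,056 s ≈ 6.68 hours.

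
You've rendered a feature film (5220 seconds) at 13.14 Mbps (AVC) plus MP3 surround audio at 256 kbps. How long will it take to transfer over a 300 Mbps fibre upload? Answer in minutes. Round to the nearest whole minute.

Audio: 256 kbps = 0.256 Mbps.
Total bitrate: 13.396 Mbps.
File: 13.396 Mbps × 5220 s = 69927.1 Mb.
At 300 Mbps: 69927.1 / 300 = 233.1 s ≈ 3.88 minutes.

4 minutes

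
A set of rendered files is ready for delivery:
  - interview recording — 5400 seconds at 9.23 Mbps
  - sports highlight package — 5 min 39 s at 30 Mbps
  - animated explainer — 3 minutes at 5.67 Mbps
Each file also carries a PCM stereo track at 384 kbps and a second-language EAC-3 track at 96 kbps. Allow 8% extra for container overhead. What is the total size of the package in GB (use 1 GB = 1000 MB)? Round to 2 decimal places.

Audio total: 384 + 96 = 480 kbps = 0.480 Mbps.
interview recording: 9.710 Mbps × 5400 s × 1.08 = 56628.7 Mb
sports highlight package: 30.480 Mbps × 339 s × 1.08 = 11159.3 Mb
animated explainer: 6.150 Mbps × 180 s × 1.08 = 1195.6 Mb
Total: 68983.6 Mb = 8623.0 MB.
= 8.623 GB.

8.62 GB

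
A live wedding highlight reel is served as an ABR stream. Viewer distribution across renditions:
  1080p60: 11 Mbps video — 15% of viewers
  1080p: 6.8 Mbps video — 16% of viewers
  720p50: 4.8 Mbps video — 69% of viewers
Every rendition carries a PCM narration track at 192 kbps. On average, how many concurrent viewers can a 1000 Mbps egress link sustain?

160

Audio: 192 kbps = 0.192 Mbps.
Average per-viewer bitrate: 0.15×11.192 + 0.16×6.992 + 0.69×4.992 = 6.242 Mbps.
1000 Mbps = 1,000 Mbps; 1,000 / 6.242 = 160.21 → 160.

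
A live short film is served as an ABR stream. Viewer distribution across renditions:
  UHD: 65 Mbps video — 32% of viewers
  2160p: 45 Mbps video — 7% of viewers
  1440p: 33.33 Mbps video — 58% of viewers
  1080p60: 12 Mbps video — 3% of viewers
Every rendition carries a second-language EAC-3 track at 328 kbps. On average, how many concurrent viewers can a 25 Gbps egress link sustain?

Audio: 328 kbps = 0.328 Mbps.
Average per-viewer bitrate: 0.32×65.328 + 0.07×45.328 + 0.58×33.658 + 0.03×12.328 = 43.969 Mbps.
25 Gbps = 25,000 Mbps; 25,000 / 43.969 = 568.58 → 568.

568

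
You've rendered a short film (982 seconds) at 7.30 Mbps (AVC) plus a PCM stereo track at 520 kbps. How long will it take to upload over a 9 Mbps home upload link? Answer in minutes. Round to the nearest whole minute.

14 minutes

Audio: 520 kbps = 0.520 Mbps.
Total bitrate: 7.820 Mbps.
File: 7.820 Mbps × 982 s = 7679.2 Mb.
At 9 Mbps: 7679.2 / 9 = 853.2 s ≈ 14.2 minutes.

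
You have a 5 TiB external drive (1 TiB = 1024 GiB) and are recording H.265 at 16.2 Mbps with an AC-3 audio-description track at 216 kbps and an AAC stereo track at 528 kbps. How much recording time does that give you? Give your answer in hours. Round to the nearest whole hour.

721 hours

Audio total: 216 + 528 = 744 kbps = 0.744 Mbps.
Total bitrate: 16.2 + 0.744 = 16.944 Mbps.
Capacity: 5 TiB = 43,980,465 Mb.
Recording time: 43,980,465 / 16.944 = 2,595,637 s ≈ 721 hours.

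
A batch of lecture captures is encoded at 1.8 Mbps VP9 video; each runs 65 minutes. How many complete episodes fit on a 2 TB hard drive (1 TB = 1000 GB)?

2279

65 min = 3900 s
Per item: 1.800 Mbps × 3900 s = 7,020 Mb = 877.5 MB.
Capacity: 2 TB = 16,000,000 Mb; 2279.20 items → 2279 complete.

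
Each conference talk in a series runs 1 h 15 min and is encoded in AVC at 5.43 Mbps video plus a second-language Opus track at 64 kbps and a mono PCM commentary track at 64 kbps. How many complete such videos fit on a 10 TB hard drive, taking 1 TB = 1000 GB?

1 h 15 min = 75 min = 4500 s
Audio total: 64 + 64 = 128 kbps = 0.128 Mbps.
Total bitrate: 5.558 Mbps.
Per item: 5.558 Mbps × 4500 s = 25,011 Mb = 3,126 MB.
Capacity: 10 TB = 80,000,000 Mb; 3198.59 items → 3198 complete.

3198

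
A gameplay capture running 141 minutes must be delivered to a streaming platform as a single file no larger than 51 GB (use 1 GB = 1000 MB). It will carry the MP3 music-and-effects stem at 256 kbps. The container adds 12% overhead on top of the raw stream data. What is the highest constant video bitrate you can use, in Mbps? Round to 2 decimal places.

42.80 Mbps

Budget: 51 GB = 408000.0 Mb.
Stream payload after overhead: 408000.0 / 1.12 = 364285.7 Mb.
141 min = 8460 s
Total bitrate budget: 364285.7 Mb / 8460 s = 43.060 Mbps.
Audio: 256 kbps = 0.256 Mbps.
Video: 43.060 − 0.256 = 42.804 Mbps.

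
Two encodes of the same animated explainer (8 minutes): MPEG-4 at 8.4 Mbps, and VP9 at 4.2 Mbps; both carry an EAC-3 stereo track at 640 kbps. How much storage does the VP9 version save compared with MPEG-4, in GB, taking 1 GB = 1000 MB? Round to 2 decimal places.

0.25 GB

8 min = 480 s
Audio: 640 kbps = 0.640 Mbps.
MPEG-4: 9.040 Mbps × 480 s = 4339.2 Mb = 0.542 GB.
VP9: 4.840 Mbps × 480 s = 2323.2 Mb = 0.290 GB.
Saving: 0.542 − 0.290 = 0.252 GB.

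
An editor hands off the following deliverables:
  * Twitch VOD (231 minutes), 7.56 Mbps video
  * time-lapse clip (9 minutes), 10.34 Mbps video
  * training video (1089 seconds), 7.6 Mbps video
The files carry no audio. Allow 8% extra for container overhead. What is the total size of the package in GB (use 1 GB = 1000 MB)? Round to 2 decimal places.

16.02 GB

Twitch VOD: 7.560 Mbps × 13860 s × 1.08 = 113164.1 Mb
time-lapse clip: 10.340 Mbps × 540 s × 1.08 = 6030.3 Mb
training video: 7.600 Mbps × 1089 s × 1.08 = 8938.5 Mb
Total: 128132.9 Mb = 16016.6 MB.
= 16.02 GB.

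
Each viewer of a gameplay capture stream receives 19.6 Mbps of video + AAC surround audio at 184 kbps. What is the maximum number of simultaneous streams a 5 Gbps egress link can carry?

Audio: 184 kbps = 0.184 Mbps.
Per-viewer media rate: 19.784 Mbps.
5 Gbps = 5,000 Mbps; 5,000 / 19.784 = 252.73 → 252 viewers.

252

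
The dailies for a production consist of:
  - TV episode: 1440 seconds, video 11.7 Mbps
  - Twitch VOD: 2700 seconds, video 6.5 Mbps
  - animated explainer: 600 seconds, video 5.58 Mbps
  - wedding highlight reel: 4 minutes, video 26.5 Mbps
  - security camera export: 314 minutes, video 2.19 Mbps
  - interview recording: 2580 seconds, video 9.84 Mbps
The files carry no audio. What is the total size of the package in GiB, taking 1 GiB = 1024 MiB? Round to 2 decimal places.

12.89 GiB

TV episode: 11.700 Mbps × 1440 s = 16848.0 Mb
Twitch VOD: 6.500 Mbps × 2700 s = 17550.0 Mb
animated explainer: 5.580 Mbps × 600 s = 3348.0 Mb
wedding highlight reel: 26.500 Mbps × 240 s = 6360.0 Mb
security camera export: 2.190 Mbps × 18840 s = 41259.6 Mb
interview recording: 9.840 Mbps × 2580 s = 25387.2 Mb
Total: 110752.8 Mb = 13844.1 MB.
= 12.89 GiB.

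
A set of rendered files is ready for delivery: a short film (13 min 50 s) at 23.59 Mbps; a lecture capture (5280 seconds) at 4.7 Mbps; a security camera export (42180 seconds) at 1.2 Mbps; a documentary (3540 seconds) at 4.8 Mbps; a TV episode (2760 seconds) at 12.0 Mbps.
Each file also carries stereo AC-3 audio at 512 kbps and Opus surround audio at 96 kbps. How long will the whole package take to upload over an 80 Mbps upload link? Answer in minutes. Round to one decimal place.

Audio total: 512 + 96 = 608 kbps = 0.608 Mbps.
short film: 24.198 Mbps × 830 s = 20084.3 Mb
lecture capture: 5.308 Mbps × 5280 s = 28026.2 Mb
security camera export: 1.808 Mbps × 42180 s = 76261.4 Mb
documentary: 5.408 Mbps × 3540 s = 19144.3 Mb
TV episode: 12.608 Mbps × 2760 s = 34798.1 Mb
Total: 178314.4 Mb = 22289.3 MB.
At 80 Mbps: 178314.4 / 80 = 2229 s ≈ 37.1 minutes.

37.1 minutes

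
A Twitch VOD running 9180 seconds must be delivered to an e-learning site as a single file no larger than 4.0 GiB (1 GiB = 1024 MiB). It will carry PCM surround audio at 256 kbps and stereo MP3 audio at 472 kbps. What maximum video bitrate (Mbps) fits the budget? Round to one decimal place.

3.0 Mbps

Budget: 4.0 GiB = 34359.7 Mb.
Total bitrate budget: 34359.7 Mb / 9180 s = 3.743 Mbps.
Audio total: 256 + 472 = 728 kbps = 0.728 Mbps.
Video: 3.743 − 0.728 = 3.015 Mbps.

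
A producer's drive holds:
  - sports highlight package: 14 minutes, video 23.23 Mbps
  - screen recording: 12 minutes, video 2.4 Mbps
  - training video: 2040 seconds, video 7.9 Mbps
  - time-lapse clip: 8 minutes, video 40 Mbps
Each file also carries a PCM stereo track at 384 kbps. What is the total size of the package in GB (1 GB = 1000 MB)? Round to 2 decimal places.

Audio: 384 kbps = 0.384 Mbps.
sports highlight package: 23.614 Mbps × 840 s = 19835.8 Mb
screen recording: 2.784 Mbps × 720 s = 2004.5 Mb
training video: 8.284 Mbps × 2040 s = 16899.4 Mb
time-lapse clip: 40.384 Mbps × 480 s = 19384.3 Mb
Total: 58123.9 Mb = 7265.5 MB.
= 7.265 GB.

7.27 GB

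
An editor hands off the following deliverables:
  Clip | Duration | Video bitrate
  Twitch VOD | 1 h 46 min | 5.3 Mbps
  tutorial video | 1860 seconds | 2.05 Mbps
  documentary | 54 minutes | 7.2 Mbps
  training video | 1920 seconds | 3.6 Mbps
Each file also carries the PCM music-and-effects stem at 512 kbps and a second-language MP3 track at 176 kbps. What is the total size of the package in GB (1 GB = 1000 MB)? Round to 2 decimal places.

9.62 GB

Audio total: 512 + 176 = 688 kbps = 0.688 Mbps.
Twitch VOD: 5.988 Mbps × 6360 s = 38083.7 Mb
tutorial video: 2.738 Mbps × 1860 s = 5092.7 Mb
documentary: 7.888 Mbps × 3240 s = 25557.1 Mb
training video: 4.288 Mbps × 1920 s = 8233.0 Mb
Total: 76966.4 Mb = 9620.8 MB.
= 9.621 GB.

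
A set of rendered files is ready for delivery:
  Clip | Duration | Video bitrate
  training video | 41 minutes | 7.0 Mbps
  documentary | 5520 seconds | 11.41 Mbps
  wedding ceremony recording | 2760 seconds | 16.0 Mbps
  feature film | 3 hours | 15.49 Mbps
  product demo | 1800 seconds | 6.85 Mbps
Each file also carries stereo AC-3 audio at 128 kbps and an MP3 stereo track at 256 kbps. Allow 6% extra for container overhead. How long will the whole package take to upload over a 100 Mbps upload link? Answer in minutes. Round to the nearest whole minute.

55 minutes

Audio total: 128 + 256 = 384 kbps = 0.384 Mbps.
training video: 7.384 Mbps × 2460 s × 1.06 = 19254.5 Mb
documentary: 11.794 Mbps × 5520 s × 1.06 = 69009.1 Mb
wedding ceremony recording: 16.384 Mbps × 2760 s × 1.06 = 47933.0 Mb
feature film: 15.874 Mbps × 10800 s × 1.06 = 181725.6 Mb
product demo: 7.234 Mbps × 1800 s × 1.06 = 13802.5 Mb
Total: 331724.6 Mb = 41465.6 MB.
At 100 Mbps: 331724.6 / 100 = 3317 s ≈ 55.3 minutes.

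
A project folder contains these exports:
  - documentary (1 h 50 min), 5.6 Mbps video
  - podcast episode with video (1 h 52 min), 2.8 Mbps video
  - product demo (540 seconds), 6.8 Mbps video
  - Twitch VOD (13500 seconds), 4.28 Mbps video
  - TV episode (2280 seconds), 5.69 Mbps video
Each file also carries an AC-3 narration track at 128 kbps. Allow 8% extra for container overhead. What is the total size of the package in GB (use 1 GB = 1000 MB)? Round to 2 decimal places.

18.09 GB

Audio: 128 kbps = 0.128 Mbps.
documentary: 5.728 Mbps × 6600 s × 1.08 = 40829.2 Mb
podcast episode with video: 2.928 Mbps × 6720 s × 1.08 = 21250.3 Mb
product demo: 6.928 Mbps × 540 s × 1.08 = 4040.4 Mb
Twitch VOD: 4.408 Mbps × 13500 s × 1.08 = 64268.6 Mb
TV episode: 5.818 Mbps × 2280 s × 1.08 = 14326.2 Mb
Total: 144714.7 Mb = 18089.3 MB.
= 18.09 GB.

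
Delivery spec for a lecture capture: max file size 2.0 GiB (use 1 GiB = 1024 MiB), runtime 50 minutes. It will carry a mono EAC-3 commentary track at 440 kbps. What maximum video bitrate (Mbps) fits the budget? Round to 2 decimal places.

5.29 Mbps

Budget: 2.0 GiB = 17179.9 Mb.
50 min = 3000 s
Total bitrate budget: 17179.9 Mb / 3000 s = 5.727 Mbps.
Audio: 440 kbps = 0.440 Mbps.
Video: 5.727 − 0.440 = 5.287 Mbps.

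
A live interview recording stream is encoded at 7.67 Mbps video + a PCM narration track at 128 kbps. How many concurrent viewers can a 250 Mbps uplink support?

32

Audio: 128 kbps = 0.128 Mbps.
Per-viewer media rate: 7.798 Mbps.
250 Mbps = 250.0 Mbps; 250.0 / 7.798 = 32.06 → 32 viewers.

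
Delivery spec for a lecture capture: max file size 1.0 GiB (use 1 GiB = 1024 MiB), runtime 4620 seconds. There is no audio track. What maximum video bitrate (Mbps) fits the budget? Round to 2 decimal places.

Budget: 1.0 GiB = 8589.9 Mb.
Total bitrate budget: 8589.9 Mb / 4620 s = 1.859 Mbps.

1.86 Mbps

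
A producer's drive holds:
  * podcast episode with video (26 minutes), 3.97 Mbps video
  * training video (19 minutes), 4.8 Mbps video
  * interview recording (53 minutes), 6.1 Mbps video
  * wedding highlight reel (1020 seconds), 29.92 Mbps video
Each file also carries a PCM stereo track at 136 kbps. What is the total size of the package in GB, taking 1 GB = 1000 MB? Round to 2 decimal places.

7.82 GB

Audio: 136 kbps = 0.136 Mbps.
podcast episode with video: 4.106 Mbps × 1560 s = 6405.4 Mb
training video: 4.936 Mbps × 1140 s = 5627.0 Mb
interview recording: 6.236 Mbps × 3180 s = 19830.5 Mb
wedding highlight reel: 30.056 Mbps × 1020 s = 30657.1 Mb
Total: 62520.0 Mb = 7815.0 MB.
= 7.815 GB.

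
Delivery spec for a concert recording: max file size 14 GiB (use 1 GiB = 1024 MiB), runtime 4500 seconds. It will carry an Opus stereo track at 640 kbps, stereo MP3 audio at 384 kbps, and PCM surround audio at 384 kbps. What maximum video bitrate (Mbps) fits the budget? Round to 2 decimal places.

Budget: 14 GiB = 120259.1 Mb.
Total bitrate budget: 120259.1 Mb / 4500 s = 26.724 Mbps.
Audio total: 640 + 384 + 384 = 1408 kbps = 1.408 Mbps.
Video: 26.724 − 1.408 = 25.316 Mbps.

25.32 Mbps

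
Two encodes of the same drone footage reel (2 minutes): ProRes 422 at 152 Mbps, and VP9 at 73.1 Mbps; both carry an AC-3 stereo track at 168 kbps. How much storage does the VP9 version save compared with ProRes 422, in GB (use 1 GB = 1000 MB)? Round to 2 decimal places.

2 min = 120 s
Audio: 168 kbps = 0.168 Mbps.
ProRes 422: 152.168 Mbps × 120 s = 18260.2 Mb = 2.283 GB.
VP9: 73.268 Mbps × 120 s = 8792.2 Mb = 1.099 GB.
Saving: 2.283 − 1.099 = 1.183 GB.

1.18 GB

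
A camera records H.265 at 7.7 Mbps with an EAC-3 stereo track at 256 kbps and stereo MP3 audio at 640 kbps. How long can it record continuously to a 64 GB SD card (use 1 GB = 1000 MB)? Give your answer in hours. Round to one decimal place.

Audio total: 256 + 640 = 896 kbps = 0.896 Mbps.
Total bitrate: 7.7 + 0.896 = 8.596 Mbps.
Capacity: 64 GB = 512,000 Mb.
Recording time: 512,000 / 8.596 = 59,563 s ≈ 16.5 hours.

16.5 hours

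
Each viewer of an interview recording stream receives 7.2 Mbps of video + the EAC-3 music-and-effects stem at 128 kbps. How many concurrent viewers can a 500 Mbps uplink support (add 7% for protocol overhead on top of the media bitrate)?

63

Audio: 128 kbps = 0.128 Mbps.
Per-viewer media rate: 7.328 Mbps.
On the wire with 7% overhead: 7.841 Mbps.
500 Mbps = 500.0 Mbps; 500.0 / 7.841 = 63.77 → 63 viewers.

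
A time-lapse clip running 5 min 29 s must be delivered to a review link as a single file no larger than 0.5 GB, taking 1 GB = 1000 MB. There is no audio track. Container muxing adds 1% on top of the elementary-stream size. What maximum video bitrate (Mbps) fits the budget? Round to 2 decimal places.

Budget: 0.5 GB = 4000.0 Mb.
Stream payload after overhead: 4000.0 / 1.01 = 3960.4 Mb.
5 min 29 s = 329 s
Total bitrate budget: 3960.4 Mb / 329 s = 12.038 Mbps.

12.04 Mbps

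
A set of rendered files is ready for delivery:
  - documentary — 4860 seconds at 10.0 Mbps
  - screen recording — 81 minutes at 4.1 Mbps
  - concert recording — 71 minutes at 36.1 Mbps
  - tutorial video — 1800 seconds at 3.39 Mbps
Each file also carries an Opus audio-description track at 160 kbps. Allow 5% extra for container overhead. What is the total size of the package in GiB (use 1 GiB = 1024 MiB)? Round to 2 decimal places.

28.23 GiB

Audio: 160 kbps = 0.160 Mbps.
documentary: 10.160 Mbps × 4860 s × 1.05 = 51846.5 Mb
screen recording: 4.260 Mbps × 4860 s × 1.05 = 21738.8 Mb
concert recording: 36.260 Mbps × 4260 s × 1.05 = 162191.0 Mb
tutorial video: 3.550 Mbps × 1800 s × 1.05 = 6709.5 Mb
Total: 242485.7 Mb = 30310.7 MB.
= 28.23 GiB.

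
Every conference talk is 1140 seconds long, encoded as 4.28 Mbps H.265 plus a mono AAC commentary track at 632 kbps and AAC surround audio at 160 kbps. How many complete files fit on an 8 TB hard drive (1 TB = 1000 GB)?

11068

Audio total: 632 + 160 = 792 kbps = 0.792 Mbps.
Total bitrate: 5.072 Mbps.
Per item: 5.072 Mbps × 1140 s = 5,782 Mb = 722.8 MB.
Capacity: 8 TB = 64,000,000 Mb; 11068.68 items → 11068 complete.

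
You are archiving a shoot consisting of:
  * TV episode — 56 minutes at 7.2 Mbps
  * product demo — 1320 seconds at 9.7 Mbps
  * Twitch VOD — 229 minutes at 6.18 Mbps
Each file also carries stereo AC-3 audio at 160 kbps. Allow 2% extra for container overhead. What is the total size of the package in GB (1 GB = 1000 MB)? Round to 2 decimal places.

15.92 GB

Audio: 160 kbps = 0.160 Mbps.
TV episode: 7.360 Mbps × 3360 s × 1.02 = 25224.2 Mb
product demo: 9.860 Mbps × 1320 s × 1.02 = 13275.5 Mb
Twitch VOD: 6.340 Mbps × 13740 s × 1.02 = 88853.8 Mb
Total: 127353.5 Mb = 15919.2 MB.
= 15.92 GB.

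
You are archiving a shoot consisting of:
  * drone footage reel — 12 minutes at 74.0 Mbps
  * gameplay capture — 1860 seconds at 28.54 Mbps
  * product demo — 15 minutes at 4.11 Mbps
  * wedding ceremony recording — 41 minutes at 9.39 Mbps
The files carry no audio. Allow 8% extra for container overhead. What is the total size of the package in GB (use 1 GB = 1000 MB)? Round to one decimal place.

drone footage reel: 74.000 Mbps × 720 s × 1.08 = 57542.4 Mb
gameplay capture: 28.540 Mbps × 1860 s × 1.08 = 57331.2 Mb
product demo: 4.110 Mbps × 900 s × 1.08 = 3994.9 Mb
wedding ceremony recording: 9.390 Mbps × 2460 s × 1.08 = 24947.4 Mb
Total: 143815.8 Mb = 17977.0 MB.
= 17.98 GB.

18.0 GB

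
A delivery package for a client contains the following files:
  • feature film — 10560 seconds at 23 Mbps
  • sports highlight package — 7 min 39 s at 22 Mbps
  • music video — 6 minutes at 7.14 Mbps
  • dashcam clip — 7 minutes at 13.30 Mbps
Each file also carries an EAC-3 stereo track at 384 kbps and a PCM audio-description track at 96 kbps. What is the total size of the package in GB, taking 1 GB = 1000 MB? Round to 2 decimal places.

33.35 GB

Audio total: 384 + 96 = 480 kbps = 0.480 Mbps.
feature film: 23.480 Mbps × 10560 s = 247948.8 Mb
sports highlight package: 22.480 Mbps × 459 s = 10318.3 Mb
music video: 7.620 Mbps × 360 s = 2743.2 Mb
dashcam clip: 13.780 Mbps × 420 s = 5787.6 Mb
Total: 266797.9 Mb = 33349.7 MB.
= 33.35 GB.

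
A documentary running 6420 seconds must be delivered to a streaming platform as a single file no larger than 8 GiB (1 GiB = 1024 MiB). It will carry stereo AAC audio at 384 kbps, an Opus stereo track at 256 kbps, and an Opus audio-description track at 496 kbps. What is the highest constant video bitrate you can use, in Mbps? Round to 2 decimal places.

Budget: 8 GiB = 68719.5 Mb.
Total bitrate budget: 68719.5 Mb / 6420 s = 10.704 Mbps.
Audio total: 384 + 256 + 496 = 1136 kbps = 1.136 Mbps.
Video: 10.704 − 1.136 = 9.568 Mbps.

9.57 Mbps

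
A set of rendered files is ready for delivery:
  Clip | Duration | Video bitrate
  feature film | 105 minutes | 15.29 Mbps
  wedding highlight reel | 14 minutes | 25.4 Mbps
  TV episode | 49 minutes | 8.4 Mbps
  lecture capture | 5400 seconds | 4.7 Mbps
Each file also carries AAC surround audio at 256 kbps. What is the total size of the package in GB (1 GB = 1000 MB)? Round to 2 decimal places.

Audio: 256 kbps = 0.256 Mbps.
feature film: 15.546 Mbps × 6300 s = 97939.8 Mb
wedding highlight reel: 25.656 Mbps × 840 s = 21551.0 Mb
TV episode: 8.656 Mbps × 2940 s = 25448.6 Mb
lecture capture: 4.956 Mbps × 5400 s = 26762.4 Mb
Total: 171701.9 Mb = 21462.7 MB.
= 21.46 GB.

21.46 GB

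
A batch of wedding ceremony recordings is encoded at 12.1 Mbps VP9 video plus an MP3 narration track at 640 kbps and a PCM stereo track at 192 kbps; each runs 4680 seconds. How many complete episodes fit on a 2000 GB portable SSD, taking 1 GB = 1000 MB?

264

Audio total: 640 + 192 = 832 kbps = 0.832 Mbps.
Total bitrate: 12.932 Mbps.
Per item: 12.932 Mbps × 4680 s = 60,522 Mb = 7,565 MB.
Capacity: 2000 GB = 16,000,000 Mb; 264.37 items → 264 complete.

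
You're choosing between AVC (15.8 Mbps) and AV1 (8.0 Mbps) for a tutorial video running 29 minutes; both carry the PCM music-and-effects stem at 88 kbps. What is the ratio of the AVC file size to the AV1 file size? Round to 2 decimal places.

29 min = 1740 s
Audio: 88 kbps = 0.088 Mbps.
AVC: 15.888 Mbps × 1740 s = 27645.1 Mb = 3.456 GB.
AV1: 8.088 Mbps × 1740 s = 14073.1 Mb = 1.759 GB.
Ratio: 3.456 / 1.759 = 1.964.

1.96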